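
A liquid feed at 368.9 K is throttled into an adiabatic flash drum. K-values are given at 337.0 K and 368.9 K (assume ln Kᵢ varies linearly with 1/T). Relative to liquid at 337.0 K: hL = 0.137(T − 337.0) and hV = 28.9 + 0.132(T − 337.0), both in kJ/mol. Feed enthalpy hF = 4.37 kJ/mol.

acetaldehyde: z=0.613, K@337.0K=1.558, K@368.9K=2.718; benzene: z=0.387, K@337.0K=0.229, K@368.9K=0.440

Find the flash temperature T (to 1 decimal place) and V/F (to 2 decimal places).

Adiabatic flash: solve Rachford–Rice at each trial T, then check hF = ψ·hV(T) + (1−ψ)·hL(T).
  T = 337.0 K: K = (1.558, 0.229), RR gives ψ = 0.102, H_out = 2.934 kJ/mol
  T = 368.9 K: K = (2.718, 0.440), RR gives ψ = 0.869, H_out = 29.357 kJ/mol
  T = 352.9 K: K = (2.082, 0.322), RR gives ψ = 0.546, H_out = 17.921 kJ/mol
  T = 344.9 K: K = (1.805, 0.272), RR gives ψ = 0.362, H_out = 11.525 kJ/mol
  T = 340.9 K: K = (1.677, 0.250), RR gives ψ = 0.245, H_out = 7.620 kJ/mol
  T = 338.9 K: K = (1.615, 0.239), RR gives ψ = 0.176, H_out = 5.356 kJ/mol
Linear interpolation between T = 337.0 (H_out = 2.934) and T = 338.9 (H_out = 5.356) on hF = 4.37 gives T ≈ 338.1 K, at which ψ = 0.15.

T = 338.1 K, V/F = 0.15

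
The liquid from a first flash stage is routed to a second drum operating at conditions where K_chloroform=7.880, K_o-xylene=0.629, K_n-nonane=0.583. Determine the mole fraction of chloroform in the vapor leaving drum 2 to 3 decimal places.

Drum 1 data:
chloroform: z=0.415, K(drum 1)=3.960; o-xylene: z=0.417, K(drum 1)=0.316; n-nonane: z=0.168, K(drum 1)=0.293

Drum 1:
Newton–Raphson from ψ₁ = 0.5:
  ψ₁ = 0.500: g = -0.1219, g' = -1.243 → ψ₁ = 0.402
  ψ₁ = 0.402: g = 0.0017, g' = -1.293 → ψ₁ = 0.403
Converged at ψ₁ = 0.403.
Drum-1 compositions:
  chloroform: x = 0.189, y = 0.749
  o-xylene: x = 0.576, y = 0.182
  n-nonane: x = 0.235, y = 0.069
Drum-2 feed = drum-1 liquid: z₂ = (0.1892, 0.5758, 0.2350).
Drum 2:
Rachford–Rice: g(ψ₂) = Σ zᵢ(Kᵢ−1)/(1+ψ₂(Kᵢ−1)) = 0.
g(0) = ΣzᵢKᵢ − 1 = 0.990 and g(1) = 1 − Σzᵢ/Kᵢ = -0.343, so a root lies in (0, 1).
Iterate (Newton) starting at ψ₂ = 0.5:
  ψ₂ = 0.500: g = -0.0929, g' = -0.639 → ψ₂ = 0.355
  ψ₂ = 0.355: g = 0.0175, g' = -0.918 → ψ₂ = 0.374
Converged at ψ₂ = 0.374.
  chloroform: x = 0.053, y = 0.417
  o-xylene: x = 0.669, y = 0.421
  n-nonane: x = 0.278, y = 0.162

y_chloroform (drum 2) = 0.417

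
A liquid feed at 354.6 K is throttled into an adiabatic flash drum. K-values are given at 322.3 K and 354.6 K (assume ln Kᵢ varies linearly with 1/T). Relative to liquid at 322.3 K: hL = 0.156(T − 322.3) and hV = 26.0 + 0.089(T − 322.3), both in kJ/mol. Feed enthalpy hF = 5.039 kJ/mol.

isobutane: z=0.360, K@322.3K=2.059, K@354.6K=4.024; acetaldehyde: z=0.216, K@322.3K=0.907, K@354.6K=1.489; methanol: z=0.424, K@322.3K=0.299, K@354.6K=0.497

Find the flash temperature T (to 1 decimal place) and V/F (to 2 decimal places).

T = 324.5 K, V/F = 0.18

Adiabatic flash: solve Rachford–Rice at each trial T, then check hF = ψ·hV(T) + (1−ψ)·hL(T).
  T = 322.3 K: K = (2.059, 0.907, 0.299), RR gives ψ = 0.108, H_out = 2.819 kJ/mol
  T = 354.6 K: K = (4.024, 1.489, 0.497), RR gives ψ = 0.861, H_out = 25.570 kJ/mol
  T = 338.5 K: K = (2.928, 1.177, 0.390), RR gives ψ = 0.525, H_out = 15.602 kJ/mol
  T = 330.4 K: K = (2.466, 1.036, 0.343), RR gives ψ = 0.342, H_out = 9.964 kJ/mol
  T = 326.4 K: K = (2.258, 0.971, 0.321), RR gives ψ = 0.236, H_out = 6.711 kJ/mol
  T = 324.4 K: K = (2.159, 0.940, 0.310), RR gives ψ = 0.177, H_out = 4.898 kJ/mol
  T = 325.4 K: K = (2.208, 0.955, 0.315), RR gives ψ = 0.207, H_out = 5.823 kJ/mol
  T = 324.9 K: K = (2.184, 0.947, 0.313), RR gives ψ = 0.192, H_out = 5.365 kJ/mol
  T = 324.6 K: K = (2.169, 0.943, 0.311), RR gives ψ = 0.183, H_out = 5.086 kJ/mol
  T = 324.5 K: K = (2.164, 0.941, 0.311), RR gives ψ = 0.180, H_out = 4.992 kJ/mol
Continuing to bisect between 324.5 K and 324.6 K converges to T = 324.5 K, at which ψ = 0.18.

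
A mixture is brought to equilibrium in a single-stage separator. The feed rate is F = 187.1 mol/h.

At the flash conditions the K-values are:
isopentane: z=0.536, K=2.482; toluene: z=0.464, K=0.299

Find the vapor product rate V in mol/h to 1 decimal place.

V = 84.5 mol/h

Material balance + equilibrium reduce to Σ zᵢ(Kᵢ−1)/(1+β(Kᵢ−1)) = 0.
Check two-phase: ΣzᵢKᵢ = 1.469 > 1 and Σzᵢ/Kᵢ = 1.768 > 1, so g(0) = 0.469 > 0 and g(1) = -0.768 < 0.
Binary case is linear: z₁(K₁−1)(1+β(K₂−1)) + z₂(K₂−1)(1+β(K₁−1)) = 0
⇒ β = [z₁(K₁−1)+z₂(K₂−1)] / [−(K₁−1)(K₂−1)] = 0.4691/1.0389 = 0.452
Then V = β·F = 0.4515·187.1 = 84.5 mol/h and L = F − V = 102.6 mol/h.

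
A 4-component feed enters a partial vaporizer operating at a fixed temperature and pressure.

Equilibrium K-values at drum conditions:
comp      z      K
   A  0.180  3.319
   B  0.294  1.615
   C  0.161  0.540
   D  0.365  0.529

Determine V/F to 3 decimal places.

Material balance + equilibrium reduce to Σ zᵢ(Kᵢ−1)/(1+V/F(Kᵢ−1)) = 0.
Check two-phase: ΣzᵢKᵢ = 1.352 > 1 and Σzᵢ/Kᵢ = 1.224 > 1, so g(0) = 0.352 > 0 and g(1) = -0.224 < 0.
Newton–Raphson from V/F = 0.67:
  V/F = 0.670: g = -0.0667, g' = -0.448 → V/F = 0.521
  V/F = 0.521: g = 0.0007, g' = -0.463 → V/F = 0.523
Converged at V/F = 0.523.

V/F = 0.523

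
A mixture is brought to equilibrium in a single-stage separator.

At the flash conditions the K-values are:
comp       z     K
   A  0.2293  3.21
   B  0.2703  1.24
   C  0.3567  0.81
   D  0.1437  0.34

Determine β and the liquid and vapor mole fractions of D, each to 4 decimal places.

Rachford–Rice: g(β) = Σ zᵢ(Kᵢ−1)/(1+β(Kᵢ−1)) = 0.
Feasibility: ΣzᵢKᵢ = 1.4090, Σzᵢ/Kᵢ = 1.1524 — both > 1, two phases present.
Newton–Raphson from β = 0.67:
  β = 0.6700: g = 0.01248, g' = -0.4116 → β = 0.7003
  β = 0.7003: g = -0.00008, g' = -0.4175 → β = 0.7001
Converged at β = 0.7001.
Compositions from xᵢ = zᵢ/(1+β(Kᵢ−1)), yᵢ = Kᵢxᵢ:
  A: x = 0.0900, y = 0.2890
  B: x = 0.2314, y = 0.2870
  C: x = 0.4114, y = 0.3333
  D: x = 0.2671, y = 0.0908

β = 0.7001, x_D = 0.2671, y_D = 0.0908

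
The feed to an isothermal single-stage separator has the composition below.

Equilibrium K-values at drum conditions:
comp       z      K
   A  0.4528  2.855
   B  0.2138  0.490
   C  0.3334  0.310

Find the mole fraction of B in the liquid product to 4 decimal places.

x_B = 0.2740

Rachford–Rice: g(V/F) = Σ zᵢ(Kᵢ−1)/(1+V/F(Kᵢ−1)) = 0.
Check two-phase: ΣzᵢKᵢ = 1.5009 > 1 and Σzᵢ/Kᵢ = 1.6704 > 1, so g(0) = 0.5009 > 0 and g(1) = -0.6704 < 0.
Newton–Raphson from V/F = 0.39:
  V/F = 0.3900: g = 0.03651, g' = -0.9083 → V/F = 0.4302
  V/F = 0.4302: g = 0.00031, g' = -0.8943 → V/F = 0.4305
Converged at V/F = 0.4305.
Compositions from xᵢ = zᵢ/(1+V/F(Kᵢ−1)), yᵢ = Kᵢxᵢ:
  A: x = 0.2517, y = 0.7187
  B: x = 0.2740, y = 0.1342
  C: x = 0.4743, y = 0.1470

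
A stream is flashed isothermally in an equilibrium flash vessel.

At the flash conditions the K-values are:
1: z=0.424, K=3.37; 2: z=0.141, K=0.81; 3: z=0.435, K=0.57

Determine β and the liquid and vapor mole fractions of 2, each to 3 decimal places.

β = 0.864, x_2 = 0.169, y_2 = 0.137

Let β = V/F and solve Σ zᵢ(Kᵢ−1)/(1+β(Kᵢ−1)) = 0.
Check two-phase: ΣzᵢKᵢ = 1.791 > 1 and Σzᵢ/Kᵢ = 1.063 > 1, so g(0) = 0.791 > 0 and g(1) = -0.063 < 0.
Newton iteration, β⁰ = 0.31:
  β = 0.310: g = 0.3350, g' = -0.904 → β = 0.680
  β = 0.680: g = 0.0894, g' = -0.516 → β = 0.854
  β = 0.854: g = 0.0049, g' = -0.469 → β = 0.864
Converged at β = 0.864.
Compositions from xᵢ = zᵢ/(1+β(Kᵢ−1)), yᵢ = Kᵢxᵢ:
  1: x = 0.139, y = 0.469
  2: x = 0.169, y = 0.137
  3: x = 0.692, y = 0.395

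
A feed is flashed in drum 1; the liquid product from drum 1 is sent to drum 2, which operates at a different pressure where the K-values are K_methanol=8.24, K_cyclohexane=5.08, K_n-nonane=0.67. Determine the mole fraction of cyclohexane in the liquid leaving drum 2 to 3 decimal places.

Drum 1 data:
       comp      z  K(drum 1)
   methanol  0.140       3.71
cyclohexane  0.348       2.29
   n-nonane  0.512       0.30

Drum 1:
Rachford–Rice: g(ψ₁) = Σ zᵢ(Kᵢ−1)/(1+ψ₁(Kᵢ−1)) = 0.
Feasibility: ΣzᵢKᵢ = 1.470, Σzᵢ/Kᵢ = 1.896 — both > 1, two phases present.
Newton iteration, ψ₁⁰ = 0.52:
  ψ₁ = 0.520: g = -0.1374, g' = -1.005 → ψ₁ = 0.383
  ψ₁ = 0.383: g = -0.0033, g' = -0.975 → ψ₁ = 0.380
Converged at ψ₁ = 0.380.
Drum-1 compositions:
  methanol: x = 0.069, y = 0.256
  cyclohexane: x = 0.234, y = 0.535
  n-nonane: x = 0.697, y = 0.209
Drum-2 feed = drum-1 liquid: z₂ = (0.0690, 0.2336, 0.6975).
Drum 2:
Rachford–Rice: g(ψ₂) = Σ zᵢ(Kᵢ−1)/(1+ψ₂(Kᵢ−1)) = 0.
Feasibility: ΣzᵢKᵢ = 2.222, Σzᵢ/Kᵢ = 1.095 — both > 1, two phases present.
Newton–Raphson from ψ₂ = 0.65:
  ψ₂ = 0.650: g = 0.0554, g' = -0.526 → ψ₂ = 0.755
  ψ₂ = 0.755: g = 0.0040, g' = -0.454 → ψ₂ = 0.764
Converged at ψ₂ = 0.764.
  methanol: x = 0.011, y = 0.087
  cyclohexane: x = 0.057, y = 0.288
  n-nonane: x = 0.933, y = 0.625

x_cyclohexane (drum 2) = 0.057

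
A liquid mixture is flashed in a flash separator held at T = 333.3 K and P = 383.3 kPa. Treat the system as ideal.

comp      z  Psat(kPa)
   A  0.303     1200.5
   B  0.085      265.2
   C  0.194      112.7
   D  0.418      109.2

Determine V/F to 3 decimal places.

Raoult's law: Kᵢ = Pᵢˢᵃᵗ/P = Pᵢˢᵃᵗ/383.3.
  K_A = 1200.5/383.3 = 3.13201, K_B = 265.2/383.3 = 0.69189, K_C = 112.7/383.3 = 0.29403, K_D = 109.2/383.3 = 0.28489
Material balance + equilibrium reduce to Σ zᵢ(Kᵢ−1)/(1+V/F(Kᵢ−1)) = 0.
g(0) = ΣzᵢKᵢ − 1 = 0.184 and g(1) = 1 − Σzᵢ/Kᵢ = -1.347, so a root lies in (0, 1).
Newton iteration, V/F⁰ = 0.5:
  V/F = 0.500: g = -0.3952, g' = -1.083 → V/F = 0.135
  V/F = 0.135: g = -0.0079, g' = -1.219 → V/F = 0.128
  V/F = 0.128: g = 0.0000, g' = -1.234 → V/F = 0.129
Converged at V/F = 0.129.

V/F = 0.129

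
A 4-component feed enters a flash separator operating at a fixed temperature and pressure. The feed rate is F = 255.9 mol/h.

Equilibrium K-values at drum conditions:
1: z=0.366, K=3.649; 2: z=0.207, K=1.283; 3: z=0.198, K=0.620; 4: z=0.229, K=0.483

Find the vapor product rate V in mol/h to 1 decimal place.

Material balance + equilibrium reduce to Σ zᵢ(Kᵢ−1)/(1+ψ(Kᵢ−1)) = 0.
Check two-phase: ΣzᵢKᵢ = 1.834 > 1 and Σzᵢ/Kᵢ = 1.055 > 1, so g(0) = 0.834 > 0 and g(1) = -0.055 < 0.
Iterate (Newton) starting at ψ = 0.42:
  ψ = 0.420: g = 0.2705, g' = -0.729 → ψ = 0.791
  ψ = 0.791: g = 0.0532, g' = -0.513 → ψ = 0.895
Converged at ψ = 0.895.
Then V = ψ·F = 0.8950·255.9 = 229.0 mol/h and L = F − V = 26.9 mol/h.

V = 229.0 mol/h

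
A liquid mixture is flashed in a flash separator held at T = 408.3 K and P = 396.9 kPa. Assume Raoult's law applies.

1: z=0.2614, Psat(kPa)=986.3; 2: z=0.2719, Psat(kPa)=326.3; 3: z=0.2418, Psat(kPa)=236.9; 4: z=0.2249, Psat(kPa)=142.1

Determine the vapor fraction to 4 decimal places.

Raoult's law: Kᵢ = Pᵢˢᵃᵗ/P = Pᵢˢᵃᵗ/396.9.
  K_1 = 986.3/396.9 = 2.485009, K_2 = 326.3/396.9 = 0.822121, K_3 = 236.9/396.9 = 0.596876, K_4 = 142.1/396.9 = 0.358025
Let ψ = V/F and solve Σ zᵢ(Kᵢ−1)/(1+ψ(Kᵢ−1)) = 0.
g(0) = ΣzᵢKᵢ − 1 = 0.0980 and g(1) = 1 − Σzᵢ/Kᵢ = -0.4692, so a root lies in (0, 1).
Iterate (Newton) starting at ψ = 0.5:
  ψ = 0.5000: g = -0.16503, g' = -0.4629 → ψ = 0.1435
  ψ = 0.1435: g = 0.00788, g' = -0.5575 → ψ = 0.1576
  ψ = 0.1576: g = 0.00007, g' = -0.5472 → ψ = 0.1577
Converged at ψ = 0.1577.

ψ = 0.1577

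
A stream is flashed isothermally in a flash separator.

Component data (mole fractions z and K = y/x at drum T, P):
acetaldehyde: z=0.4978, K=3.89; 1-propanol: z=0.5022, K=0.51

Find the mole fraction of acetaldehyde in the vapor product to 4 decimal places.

Newton–Raphson from β = 0.5:
  β = 0.5000: g = 0.26247, g' = -0.9070 → β = 0.7894
  β = 0.7894: g = 0.03714, g' = -0.7068 → β = 0.8419
  β = 0.8419: g = 0.00016, g' = -0.7021 → β = 0.8421
Converged at β = 0.8421.
Compositions from xᵢ = zᵢ/(1+β(Kᵢ−1)), yᵢ = Kᵢxᵢ:
  acetaldehyde: x = 0.1450, y = 0.5639
  1-propanol: x = 0.8550, y = 0.4361

y_acetaldehyde = 0.5639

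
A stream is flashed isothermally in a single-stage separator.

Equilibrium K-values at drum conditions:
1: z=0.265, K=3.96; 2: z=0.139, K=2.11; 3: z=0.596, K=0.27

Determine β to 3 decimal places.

β = 0.280

Let β = V/F and solve Σ zᵢ(Kᵢ−1)/(1+β(Kᵢ−1)) = 0.
g(0) = ΣzᵢKᵢ − 1 = 0.504 and g(1) = 1 − Σzᵢ/Kᵢ = -1.340, so a root lies in (0, 1).
Iterate (Newton) starting at β = 0.5:
  β = 0.500: g = -0.2697, g' = -1.236 → β = 0.282
  β = 0.282: g = -0.0026, g' = -1.293 → β = 0.280
Converged at β = 0.280.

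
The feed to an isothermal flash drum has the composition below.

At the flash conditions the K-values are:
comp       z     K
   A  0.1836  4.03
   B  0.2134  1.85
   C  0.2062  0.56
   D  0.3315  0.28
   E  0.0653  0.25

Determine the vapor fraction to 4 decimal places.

Iterate (Newton) starting at ψ = 0.4:
  ψ = 0.4000: g = -0.12843, g' = -0.9031 → ψ = 0.2578
  ψ = 0.2578: g = 0.00500, g' = -1.0014 → ψ = 0.2628
Converged at ψ = 0.2628.

ψ = 0.2628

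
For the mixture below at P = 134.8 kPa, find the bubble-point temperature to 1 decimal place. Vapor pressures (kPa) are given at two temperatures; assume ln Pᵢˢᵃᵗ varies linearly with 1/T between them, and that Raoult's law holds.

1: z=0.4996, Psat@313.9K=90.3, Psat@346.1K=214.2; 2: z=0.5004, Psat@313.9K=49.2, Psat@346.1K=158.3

T = 334.9 K

Bubble-point temperature: ΣzᵢPᵢˢᵃᵗ(T) = P. Interpolate ln Pᵢˢᵃᵗ = aᵢ + bᵢ/T.
  T = 313.9 K: ΣzᵢPᵢˢᵃᵗ = 69.73 kPa
  T = 346.1 K: ΣzᵢPᵢˢᵃᵗ = 186.23 kPa
  T = 330.0 K: ΣzᵢPᵢˢᵃᵗ = 116.40 kPa
  T = 338.1 K: ΣzᵢPᵢˢᵃᵗ = 148.18 kPa
  T = 334.1 K: ΣzᵢPᵢˢᵃᵗ = 131.70 kPa
  T = 336.1 K: ΣzᵢPᵢˢᵃᵗ = 139.74 kPa
Interpolating between 334.1 K and 336.1 K gives T ≈ 334.9 K.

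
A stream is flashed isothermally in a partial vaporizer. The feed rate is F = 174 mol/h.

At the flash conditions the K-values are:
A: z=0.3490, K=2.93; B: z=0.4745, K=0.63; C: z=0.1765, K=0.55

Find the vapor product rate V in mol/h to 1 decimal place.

Rachford–Rice: g(V/F) = Σ zᵢ(Kᵢ−1)/(1+V/F(Kᵢ−1)) = 0.
Check two-phase: ΣzᵢKᵢ = 1.4186 > 1 and Σzᵢ/Kᵢ = 1.1932 > 1, so g(0) = 0.4186 > 0 and g(1) = -0.1932 < 0.
Newton iteration, V/F⁰ = 0.5:
  V/F = 0.5000: g = 0.02488, g' = -0.4940 → V/F = 0.5504
  V/F = 0.5504: g = 0.00059, g' = -0.4713 → V/F = 0.5516
Converged at V/F = 0.5516.
Then V = V/F·F = 0.5516·174 = 96.0 mol/h and L = F − V = 78.0 mol/h.

V = 96.0 mol/h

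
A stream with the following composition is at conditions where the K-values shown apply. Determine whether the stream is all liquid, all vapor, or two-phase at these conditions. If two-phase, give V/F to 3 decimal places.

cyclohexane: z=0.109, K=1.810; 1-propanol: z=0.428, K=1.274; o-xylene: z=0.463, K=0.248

ΣzᵢKᵢ = 0.857; Σzᵢ/Kᵢ = 2.263.
Since ΣzᵢKᵢ < 1 the mixture is below its bubble point — single liquid phase.

all liquid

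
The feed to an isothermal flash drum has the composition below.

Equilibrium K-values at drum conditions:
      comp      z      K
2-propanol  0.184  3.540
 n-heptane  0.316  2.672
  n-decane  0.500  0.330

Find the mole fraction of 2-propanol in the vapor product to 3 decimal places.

y_2-propanol = 0.290

Rachford–Rice: g(V/F) = Σ zᵢ(Kᵢ−1)/(1+V/F(Kᵢ−1)) = 0.
Feasibility: ΣzᵢKᵢ = 1.661, Σzᵢ/Kᵢ = 1.685 — both > 1, two phases present.
Newton iteration, V/F⁰ = 0.53:
  V/F = 0.530: g = -0.0401, g' = -1.004 → V/F = 0.490
Converged at V/F = 0.490.
Compositions from xᵢ = zᵢ/(1+V/F(Kᵢ−1)), yᵢ = Kᵢxᵢ:
  2-propanol: x = 0.082, y = 0.290
  n-heptane: x = 0.174, y = 0.464
  n-decane: x = 0.744, y = 0.246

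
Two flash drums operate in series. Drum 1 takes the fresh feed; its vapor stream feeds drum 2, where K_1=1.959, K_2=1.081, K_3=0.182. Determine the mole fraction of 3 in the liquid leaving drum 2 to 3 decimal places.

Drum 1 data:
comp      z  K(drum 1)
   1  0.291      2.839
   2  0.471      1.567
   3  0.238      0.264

Drum 1:
Let ψ₁ = V/F and solve Σ zᵢ(Kᵢ−1)/(1+ψ₁(Kᵢ−1)) = 0.
Check two-phase: ΣzᵢKᵢ = 1.627 > 1 and Σzᵢ/Kᵢ = 1.305 > 1, so g(0) = 0.627 > 0 and g(1) = -0.305 < 0.
Newton iteration, ψ₁⁰ = 0.5:
  ψ₁ = 0.500: g = 0.2097, g' = -0.682 → ψ₁ = 0.808
  ψ₁ = 0.808: g = -0.0333, g' = -1.014 → ψ₁ = 0.775
  ψ₁ = 0.775: g = -0.0013, g' = -0.938 → ψ₁ = 0.773
Converged at ψ₁ = 0.773.
Drum-1 compositions:
  1: x = 0.120, y = 0.341
  2: x = 0.327, y = 0.513
  3: x = 0.552, y = 0.146
Drum-2 feed = drum-1 vapor: z₂ = (0.3411, 0.5131, 0.1458).
Drum 2:
Let ψ₂ = V/F and solve Σ zᵢ(Kᵢ−1)/(1+ψ₂(Kᵢ−1)) = 0.
Feasibility: ΣzᵢKᵢ = 1.249, Σzᵢ/Kᵢ = 1.450 — both > 1, two phases present.
Iterate (Newton) starting at ψ₂ = 0.5:
  ψ₂ = 0.500: g = 0.0592, g' = -0.426 → ψ₂ = 0.639
  ψ₂ = 0.639: g = -0.0076, g' = -0.552 → ψ₂ = 0.625
Converged at ψ₂ = 0.625.
  1: x = 0.213, y = 0.418
  2: x = 0.488, y = 0.528
  3: x = 0.298, y = 0.054

x_3 (drum 2) = 0.298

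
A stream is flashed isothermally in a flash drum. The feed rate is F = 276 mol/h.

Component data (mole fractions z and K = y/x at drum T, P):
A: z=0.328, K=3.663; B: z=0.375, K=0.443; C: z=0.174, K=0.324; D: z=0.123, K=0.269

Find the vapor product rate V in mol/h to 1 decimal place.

V = 76.0 mol/h

Newton iteration, β⁰ = 0.55:
  β = 0.550: g = -0.2843, g' = -1.010 → β = 0.268
  β = 0.268: g = 0.0081, g' = -1.172 → β = 0.275
Converged at β = 0.275.
Then V = β·F = 0.2755·276 = 76.0 mol/h and L = F − V = 200.0 mol/h.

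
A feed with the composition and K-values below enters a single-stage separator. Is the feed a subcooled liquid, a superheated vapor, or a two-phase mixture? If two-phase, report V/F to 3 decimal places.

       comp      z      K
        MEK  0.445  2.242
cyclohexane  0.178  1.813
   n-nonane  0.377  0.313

two-phase, V/F = 0.566

ΣzᵢKᵢ = 1.438; Σzᵢ/Kᵢ = 1.501.
Both exceed 1, so a two-phase solution exists.
Material balance + equilibrium reduce to Σ zᵢ(Kᵢ−1)/(1+ψ(Kᵢ−1)) = 0.
Newton iteration, ψ⁰ = 0.65:
  ψ = 0.650: g = -0.0675, g' = -0.841 → ψ = 0.570
  ψ = 0.570: g = -0.0031, g' = -0.771 → ψ = 0.566
Converged at ψ = 0.566.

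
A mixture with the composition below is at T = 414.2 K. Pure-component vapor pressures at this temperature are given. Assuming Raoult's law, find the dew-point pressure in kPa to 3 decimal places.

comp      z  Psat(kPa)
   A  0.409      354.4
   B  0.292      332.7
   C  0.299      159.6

Pdew = 256.071 kPa

At the dew point ψ → 1, so Σzᵢ/Kᵢ = 1 with Kᵢ = Pᵢˢᵃᵗ/P ⇒ 1/P = Σzᵢ/Pᵢˢᵃᵗ.
1/P = 0.409/354.4 + 0.292/332.7 + 0.299/159.6 = 0.003905 ⇒ P = 256.071 kPa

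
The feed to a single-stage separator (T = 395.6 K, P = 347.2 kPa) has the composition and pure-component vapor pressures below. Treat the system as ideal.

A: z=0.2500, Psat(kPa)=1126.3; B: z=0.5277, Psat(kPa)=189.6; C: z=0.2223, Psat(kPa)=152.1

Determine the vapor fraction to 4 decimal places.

ψ = 0.1797

Raoult's law: Kᵢ = Pᵢˢᵃᵗ/P = Pᵢˢᵃᵗ/347.2.
  K_A = 1126.3/347.2 = 3.243952, K_B = 189.6/347.2 = 0.546083, K_C = 152.1/347.2 = 0.438076
Rachford–Rice: g(ψ) = Σ zᵢ(Kᵢ−1)/(1+ψ(Kᵢ−1)) = 0.
Check two-phase: ΣzᵢKᵢ = 1.1965 > 1 and Σzᵢ/Kᵢ = 1.5508 > 1, so g(0) = 0.1965 > 0 and g(1) = -0.5508 < 0.
Iterate (Newton) starting at ψ = 0.3:
  ψ = 0.3000: g = -0.09225, g' = -0.6969 → ψ = 0.1676
  ψ = 0.1676: g = 0.01049, g' = -0.8776 → ψ = 0.1796
  ψ = 0.1796: g = 0.00014, g' = -0.8553 → ψ = 0.1797
Converged at ψ = 0.1797.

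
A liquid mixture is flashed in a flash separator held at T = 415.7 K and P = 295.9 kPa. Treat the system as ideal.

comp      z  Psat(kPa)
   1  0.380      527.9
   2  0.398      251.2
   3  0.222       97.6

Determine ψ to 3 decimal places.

ψ = 0.275

Raoult's law: Kᵢ = Pᵢˢᵃᵗ/P = Pᵢˢᵃᵗ/295.9.
  K_1 = 527.9/295.9 = 1.78405, K_2 = 251.2/295.9 = 0.84894, K_3 = 97.6/295.9 = 0.32984
Iterate (Newton) starting at ψ = 0.51:
  ψ = 0.510: g = -0.0783, g' = -0.360 → ψ = 0.292
  ψ = 0.292: g = -0.0056, g' = -0.319 → ψ = 0.275
Converged at ψ = 0.275.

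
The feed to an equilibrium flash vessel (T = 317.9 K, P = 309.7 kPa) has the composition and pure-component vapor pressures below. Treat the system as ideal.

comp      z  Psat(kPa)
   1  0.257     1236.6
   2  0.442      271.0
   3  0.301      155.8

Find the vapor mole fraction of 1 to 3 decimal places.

y_1 = 0.365

Raoult's law: Kᵢ = Pᵢˢᵃᵗ/P = Pᵢˢᵃᵗ/309.7.
  K_1 = 1236.6/309.7 = 3.99290, K_2 = 271.0/309.7 = 0.87504, K_3 = 155.8/309.7 = 0.50307
Iterate (Newton) starting at ψ = 0.5:
  ψ = 0.500: g = 0.0502, g' = -0.509 → ψ = 0.599
  ψ = 0.599: g = 0.0029, g' = -0.454 → ψ = 0.605
Converged at ψ = 0.605.
Compositions from xᵢ = zᵢ/(1+ψ(Kᵢ−1)), yᵢ = Kᵢxᵢ:
  1: x = 0.091, y = 0.365
  2: x = 0.478, y = 0.418
  3: x = 0.430, y = 0.217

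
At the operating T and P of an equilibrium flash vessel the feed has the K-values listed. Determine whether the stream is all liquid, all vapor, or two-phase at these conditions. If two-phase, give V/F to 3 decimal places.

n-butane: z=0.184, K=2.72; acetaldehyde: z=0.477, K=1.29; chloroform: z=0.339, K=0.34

two-phase, V/F = 0.415

ΣzᵢKᵢ = 1.231; Σzᵢ/Kᵢ = 1.434.
Both exceed 1, so a two-phase solution exists.
Newton–Raphson from ψ = 0.49:
  ψ = 0.490: g = -0.0378, g' = -0.514 → ψ = 0.416
  ψ = 0.416: g = -0.0007, g' = -0.498 → ψ = 0.415
Converged at ψ = 0.415.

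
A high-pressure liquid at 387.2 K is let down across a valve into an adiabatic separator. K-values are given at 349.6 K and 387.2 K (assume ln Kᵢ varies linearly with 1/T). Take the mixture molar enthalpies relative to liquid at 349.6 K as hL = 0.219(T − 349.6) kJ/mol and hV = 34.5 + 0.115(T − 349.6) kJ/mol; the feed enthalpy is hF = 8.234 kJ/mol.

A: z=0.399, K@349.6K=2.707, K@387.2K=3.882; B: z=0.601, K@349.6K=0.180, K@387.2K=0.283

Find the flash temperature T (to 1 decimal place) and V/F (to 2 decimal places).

Adiabatic flash: solve Rachford–Rice at each trial T, then check hF = ψ·hV(T) + (1−ψ)·hL(T).
  T = 349.6 K: K = (2.707, 0.180), RR gives ψ = 0.135, H_out = 4.640 kJ/mol
  T = 387.2 K: K = (3.882, 0.283), RR gives ψ = 0.348, H_out = 18.878 kJ/mol
  T = 368.4 K: K = (3.272, 0.228), RR gives ψ = 0.252, H_out = 12.334 kJ/mol
  T = 359.0 K: K = (2.983, 0.203), RR gives ψ = 0.198, H_out = 8.690 kJ/mol
  T = 354.3 K: K = (2.844, 0.191), RR gives ψ = 0.168, H_out = 6.726 kJ/mol
  T = 356.6 K: K = (2.912, 0.197), RR gives ψ = 0.183, H_out = 7.701 kJ/mol
Linear interpolation between T = 356.6 (H_out = 7.701) and T = 359.0 (H_out = 8.690) on hF = 8.234 gives T ≈ 357.9 K, at which ψ = 0.19.

T = 357.9 K, V/F = 0.19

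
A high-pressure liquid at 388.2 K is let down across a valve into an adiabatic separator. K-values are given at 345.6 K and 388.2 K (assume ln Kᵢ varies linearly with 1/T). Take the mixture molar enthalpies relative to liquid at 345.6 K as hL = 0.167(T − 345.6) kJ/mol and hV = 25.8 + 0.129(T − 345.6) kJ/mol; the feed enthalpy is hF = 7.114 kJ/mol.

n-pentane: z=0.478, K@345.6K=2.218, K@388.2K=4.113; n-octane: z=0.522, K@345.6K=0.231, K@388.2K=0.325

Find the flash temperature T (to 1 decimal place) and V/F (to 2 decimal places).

Adiabatic flash: solve Rachford–Rice at each trial T, then check hF = ψ·hV(T) + (1−ψ)·hL(T).
  T = 345.6 K: K = (2.218, 0.231), RR gives ψ = 0.193, H_out = 4.980 kJ/mol
  T = 388.2 K: K = (4.113, 0.325), RR gives ψ = 0.540, H_out = 20.183 kJ/mol
  T = 366.9 K: K = (3.075, 0.277), RR gives ψ = 0.409, H_out = 13.786 kJ/mol
  T = 356.2 K: K = (2.622, 0.253), RR gives ψ = 0.318, H_out = 9.859 kJ/mol
  T = 350.9 K: K = (2.415, 0.242), RR gives ψ = 0.262, H_out = 7.585 kJ/mol
  T = 348.2 K: K = (2.313, 0.236), RR gives ψ = 0.228, H_out = 6.307 kJ/mol
  T = 349.5 K: K = (2.362, 0.239), RR gives ψ = 0.245, H_out = 6.934 kJ/mol
Linear interpolation between T = 349.5 (H_out = 6.934) and T = 350.9 (H_out = 7.585) on hF = 7.114 gives T ≈ 349.9 K, at which ψ = 0.25.

T = 349.9 K, V/F = 0.25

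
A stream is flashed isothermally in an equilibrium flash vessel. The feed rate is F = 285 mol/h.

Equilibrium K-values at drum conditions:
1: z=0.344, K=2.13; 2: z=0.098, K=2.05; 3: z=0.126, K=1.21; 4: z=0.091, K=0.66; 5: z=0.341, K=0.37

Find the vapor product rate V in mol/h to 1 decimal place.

V = 136.6 mol/h

Iterate (Newton) starting at ψ = 0.61:
  ψ = 0.610: g = -0.0717, g' = -0.572 → ψ = 0.485
  ψ = 0.485: g = -0.0030, g' = -0.531 → ψ = 0.479
Converged at ψ = 0.479.
Then V = ψ·F = 0.4791·285 = 136.6 mol/h and L = F − V = 148.4 mol/h.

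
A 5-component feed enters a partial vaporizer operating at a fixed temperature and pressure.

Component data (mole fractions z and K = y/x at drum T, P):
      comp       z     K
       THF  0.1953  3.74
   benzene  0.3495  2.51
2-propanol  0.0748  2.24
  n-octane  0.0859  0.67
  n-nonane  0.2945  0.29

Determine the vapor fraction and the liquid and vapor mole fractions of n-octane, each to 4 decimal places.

ψ = 0.7364, x_n-octane = 0.1135, y_n-octane = 0.0760

Newton iteration, ψ⁰ = 0.5:
  ψ = 0.5000: g = 0.22563, g' = -0.9339 → ψ = 0.7416
  ψ = 0.7416: g = -0.00540, g' = -1.0467 → ψ = 0.7364
Converged at ψ = 0.7364.
Compositions from xᵢ = zᵢ/(1+ψ(Kᵢ−1)), yᵢ = Kᵢxᵢ:
  THF: x = 0.0647, y = 0.2420
  benzene: x = 0.1655, y = 0.4154
  2-propanol: x = 0.0391, y = 0.0876
  n-octane: x = 0.1135, y = 0.0760
  n-nonane: x = 0.6172, y = 0.1790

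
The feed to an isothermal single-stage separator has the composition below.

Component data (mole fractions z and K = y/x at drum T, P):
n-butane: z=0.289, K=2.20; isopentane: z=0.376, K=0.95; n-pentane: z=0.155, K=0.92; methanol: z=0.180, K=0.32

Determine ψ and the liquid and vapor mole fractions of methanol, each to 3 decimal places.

ψ = 0.497, x_methanol = 0.272, y_methanol = 0.087

Let ψ = V/F and solve Σ zᵢ(Kᵢ−1)/(1+ψ(Kᵢ−1)) = 0.
Feasibility: ΣzᵢKᵢ = 1.193, Σzᵢ/Kᵢ = 1.258 — both > 1, two phases present.
Newton–Raphson from ψ = 0.54:
  ψ = 0.540: g = -0.0153, g' = -0.363 → ψ = 0.498
  ψ = 0.498: g = -0.0002, g' = -0.355 → ψ = 0.497
Converged at ψ = 0.497.
Compositions from xᵢ = zᵢ/(1+ψ(Kᵢ−1)), yᵢ = Kᵢxᵢ:
  n-butane: x = 0.181, y = 0.398
  isopentane: x = 0.386, y = 0.366
  n-pentane: x = 0.161, y = 0.149
  methanol: x = 0.272, y = 0.087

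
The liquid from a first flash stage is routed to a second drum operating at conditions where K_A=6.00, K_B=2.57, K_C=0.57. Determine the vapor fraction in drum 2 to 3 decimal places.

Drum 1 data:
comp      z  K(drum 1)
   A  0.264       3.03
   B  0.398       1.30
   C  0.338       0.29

V/F (drum 2) = 0.858

Drum 1:
Let ψ₁ = V/F and solve Σ zᵢ(Kᵢ−1)/(1+ψ₁(Kᵢ−1)) = 0.
Check two-phase: ΣzᵢKᵢ = 1.415 > 1 and Σzᵢ/Kᵢ = 1.559 > 1, so g(0) = 0.415 > 0 and g(1) = -0.559 < 0.
Iterate (Newton) starting at ψ₁ = 0.58:
  ψ₁ = 0.580: g = -0.0602, g' = -0.748 → ψ₁ = 0.500
  ψ₁ = 0.500: g = -0.0020, g' = -0.704 → ψ₁ = 0.497
Converged at ψ₁ = 0.497.
Drum-1 compositions:
  A: x = 0.131, y = 0.398
  B: x = 0.346, y = 0.450
  C: x = 0.522, y = 0.151
Drum-2 feed = drum-1 liquid: z₂ = (0.1314, 0.3464, 0.5222).
Drum 2:
Material balance + equilibrium reduce to Σ zᵢ(Kᵢ−1)/(1+ψ₂(Kᵢ−1)) = 0.
Check two-phase: ΣzᵢKᵢ = 1.977 > 1 and Σzᵢ/Kᵢ = 1.073 > 1, so g(0) = 0.977 > 0 and g(1) = -0.073 < 0.
Newton–Raphson from ψ₂ = 0.5:
  ψ₂ = 0.500: g = 0.2064, g' = -0.693 → ψ₂ = 0.798
  ψ₂ = 0.798: g = 0.0313, g' = -0.524 → ψ₂ = 0.858
Converged at ψ₂ = 0.858.
  A: x = 0.025, y = 0.149
  B: x = 0.148, y = 0.379
  C: x = 0.828, y = 0.472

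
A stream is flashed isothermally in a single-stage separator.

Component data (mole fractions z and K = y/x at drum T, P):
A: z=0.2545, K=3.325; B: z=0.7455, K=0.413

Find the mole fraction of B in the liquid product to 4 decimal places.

x_B = 0.7984

Rachford–Rice: g(V/F) = Σ zᵢ(Kᵢ−1)/(1+V/F(Kᵢ−1)) = 0.
Check two-phase: ΣzᵢKᵢ = 1.1541 > 1 and Σzᵢ/Kᵢ = 1.8816 > 1, so g(0) = 0.1541 > 0 and g(1) = -0.8816 < 0.
Newton iteration, V/F⁰ = 0.41:
  V/F = 0.4100: g = -0.27337, g' = -0.8061 → V/F = 0.0709
  V/F = 0.0709: g = 0.05140, g' = -1.2937 → V/F = 0.1106
  V/F = 0.1106: g = 0.00268, g' = -1.1643 → V/F = 0.1129
Converged at V/F = 0.1129.
Compositions from xᵢ = zᵢ/(1+V/F(Kᵢ−1)), yᵢ = Kᵢxᵢ:
  A: x = 0.2016, y = 0.6703
  B: x = 0.7984, y = 0.3297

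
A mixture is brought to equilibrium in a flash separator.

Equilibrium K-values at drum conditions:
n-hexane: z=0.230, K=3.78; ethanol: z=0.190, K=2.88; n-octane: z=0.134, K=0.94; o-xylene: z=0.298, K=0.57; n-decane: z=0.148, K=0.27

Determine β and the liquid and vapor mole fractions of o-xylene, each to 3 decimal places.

β = 0.646, x_o-xylene = 0.413, y_o-xylene = 0.235

Rachford–Rice: g(β) = Σ zᵢ(Kᵢ−1)/(1+β(Kᵢ−1)) = 0.
g(0) = ΣzᵢKᵢ − 1 = 0.752 and g(1) = 1 − Σzᵢ/Kᵢ = -0.340, so a root lies in (0, 1).
Newton–Raphson from β = 0.5:
  β = 0.500: g = 0.1100, g' = -0.775 → β = 0.642
  β = 0.642: g = 0.0028, g' = -0.752 → β = 0.646
Converged at β = 0.646.
Compositions from xᵢ = zᵢ/(1+β(Kᵢ−1)), yᵢ = Kᵢxᵢ:
  n-hexane: x = 0.082, y = 0.311
  ethanol: x = 0.086, y = 0.247
  n-octane: x = 0.139, y = 0.131
  o-xylene: x = 0.413, y = 0.235
  n-decane: x = 0.280, y = 0.076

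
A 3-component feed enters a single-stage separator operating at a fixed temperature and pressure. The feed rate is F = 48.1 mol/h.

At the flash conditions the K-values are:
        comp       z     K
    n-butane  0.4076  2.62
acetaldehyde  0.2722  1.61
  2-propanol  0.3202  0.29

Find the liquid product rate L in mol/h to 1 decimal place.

L = 15.8 mol/h

Newton iteration, ψ⁰ = 0.44:
  ψ = 0.4400: g = 0.18579, g' = -0.7690 → ψ = 0.6816
  ψ = 0.6816: g = -0.00945, g' = -0.8982 → ψ = 0.6711
  ψ = 0.6711: g = -0.00007, g' = -0.8855 → ψ = 0.6710
Converged at ψ = 0.6710.
Then V = ψ·F = 0.6710·48.1 = 32.3 mol/h and L = F − V = 15.8 mol/h.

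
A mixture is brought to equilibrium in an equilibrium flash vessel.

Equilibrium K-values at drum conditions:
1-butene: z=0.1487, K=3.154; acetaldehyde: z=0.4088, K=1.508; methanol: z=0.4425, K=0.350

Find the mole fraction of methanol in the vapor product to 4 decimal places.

y_methanol = 0.1969

Rachford–Rice: g(ψ) = Σ zᵢ(Kᵢ−1)/(1+ψ(Kᵢ−1)) = 0.
g(0) = ΣzᵢKᵢ − 1 = 0.2403 and g(1) = 1 − Σzᵢ/Kᵢ = -0.5825, so a root lies in (0, 1).
Newton iteration, ψ⁰ = 0.52:
  ψ = 0.5200: g = -0.11912, g' = -0.6461 → ψ = 0.3356
  ψ = 0.3356: g = -0.00456, g' = -0.6153 → ψ = 0.3282
Converged at ψ = 0.3282.
Compositions from xᵢ = zᵢ/(1+ψ(Kᵢ−1)), yᵢ = Kᵢxᵢ:
  1-butene: x = 0.0871, y = 0.2748
  acetaldehyde: x = 0.3504, y = 0.5284
  methanol: x = 0.5625, y = 0.1969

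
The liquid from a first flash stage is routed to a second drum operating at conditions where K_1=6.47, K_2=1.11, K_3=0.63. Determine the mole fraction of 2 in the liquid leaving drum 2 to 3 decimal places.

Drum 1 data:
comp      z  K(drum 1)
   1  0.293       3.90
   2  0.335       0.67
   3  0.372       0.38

Drum 1:
Iterate (Newton) starting at ψ₁ = 0.5:
  ψ₁ = 0.500: g = -0.1198, g' = -0.763 → ψ₁ = 0.343
  ψ₁ = 0.343: g = 0.0084, g' = -0.896 → ψ₁ = 0.352
Converged at ψ₁ = 0.352.
Drum-1 compositions:
  1: x = 0.145, y = 0.565
  2: x = 0.379, y = 0.254
  3: x = 0.476, y = 0.181
Drum-2 feed = drum-1 liquid: z₂ = (0.1449, 0.3791, 0.4760).
Drum 2:
Rachford–Rice: g(ψ₂) = Σ zᵢ(Kᵢ−1)/(1+ψ₂(Kᵢ−1)) = 0.
Feasibility: ΣzᵢKᵢ = 1.658, Σzᵢ/Kᵢ = 1.119 — both > 1, two phases present.
Newton iteration, ψ₂⁰ = 0.65:
  ψ₂ = 0.650: g = -0.0190, g' = -0.326 → ψ₂ = 0.592
  ψ₂ = 0.592: g = 0.0007, g' = -0.352 → ψ₂ = 0.594
Converged at ψ₂ = 0.594.
  1: x = 0.034, y = 0.221
  2: x = 0.356, y = 0.395
  3: x = 0.610, y = 0.384

x_2 (drum 2) = 0.356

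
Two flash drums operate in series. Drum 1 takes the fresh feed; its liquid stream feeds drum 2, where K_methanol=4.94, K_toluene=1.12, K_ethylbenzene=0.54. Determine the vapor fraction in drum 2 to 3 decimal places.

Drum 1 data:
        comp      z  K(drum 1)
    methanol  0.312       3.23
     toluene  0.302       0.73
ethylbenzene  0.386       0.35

V/F (drum 2) = 0.476

Drum 1:
Let ψ₁ = V/F and solve Σ zᵢ(Kᵢ−1)/(1+ψ₁(Kᵢ−1)) = 0.
Feasibility: ΣzᵢKᵢ = 1.363, Σzᵢ/Kᵢ = 1.613 — both > 1, two phases present.
Iterate (Newton) starting at ψ₁ = 0.64:
  ψ₁ = 0.640: g = -0.2415, g' = -0.774 → ψ₁ = 0.328
  ψ₁ = 0.328: g = -0.0064, g' = -0.808 → ψ₁ = 0.320
Converged at ψ₁ = 0.320.
Drum-1 compositions:
  methanol: x = 0.182, y = 0.588
  toluene: x = 0.331, y = 0.241
  ethylbenzene: x = 0.487, y = 0.171
Drum-2 feed = drum-1 liquid: z₂ = (0.1821, 0.3306, 0.4874).
Drum 2:
Newton–Raphson from ψ₂ = 0.5:
  ψ₂ = 0.500: g = -0.0122, g' = -0.499 → ψ₂ = 0.476
Converged at ψ₂ = 0.476.
  methanol: x = 0.063, y = 0.313
  toluene: x = 0.313, y = 0.350
  ethylbenzene: x = 0.624, y = 0.337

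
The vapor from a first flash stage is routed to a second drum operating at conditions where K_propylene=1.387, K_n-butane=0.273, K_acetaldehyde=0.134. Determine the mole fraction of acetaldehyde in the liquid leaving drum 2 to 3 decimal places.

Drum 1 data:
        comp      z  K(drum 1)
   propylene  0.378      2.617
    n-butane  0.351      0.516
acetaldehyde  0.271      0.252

Drum 1:
Newton iteration, ψ₁⁰ = 0.5:
  ψ₁ = 0.500: g = -0.2100, g' = -0.832 → ψ₁ = 0.248
  ψ₁ = 0.248: g = -0.0054, g' = -0.838 → ψ₁ = 0.241
Converged at ψ₁ = 0.241.
Drum-1 compositions:
  propylene: x = 0.272, y = 0.712
  n-butane: x = 0.397, y = 0.205
  acetaldehyde: x = 0.331, y = 0.083
Drum-2 feed = drum-1 vapor: z₂ = (0.7116, 0.2051, 0.0833).
Drum 2:
Let ψ₂ = V/F and solve Σ zᵢ(Kᵢ−1)/(1+ψ₂(Kᵢ−1)) = 0.
g(0) = ΣzᵢKᵢ − 1 = 0.054 and g(1) = 1 − Σzᵢ/Kᵢ = -0.886, so a root lies in (0, 1).
Newton iteration, ψ₂⁰ = 0.6:
  ψ₂ = 0.600: g = -0.1911, g' = -0.682 → ψ₂ = 0.320
  ψ₂ = 0.320: g = -0.0489, g' = -0.388 → ψ₂ = 0.194
  ψ₂ = 0.194: g = -0.0040, g' = -0.329 → ψ₂ = 0.181
Converged at ψ₂ = 0.181.
  propylene: x = 0.665, y = 0.922
  n-butane: x = 0.236, y = 0.064
  acetaldehyde: x = 0.099, y = 0.013

x_acetaldehyde (drum 2) = 0.099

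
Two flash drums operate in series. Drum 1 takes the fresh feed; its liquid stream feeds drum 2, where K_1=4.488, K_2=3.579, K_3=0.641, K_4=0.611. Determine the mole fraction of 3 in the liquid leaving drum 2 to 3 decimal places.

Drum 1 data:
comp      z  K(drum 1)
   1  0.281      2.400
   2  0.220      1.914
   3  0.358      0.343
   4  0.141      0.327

Drum 1:
Rachford–Rice: g(ψ₁) = Σ zᵢ(Kᵢ−1)/(1+ψ₁(Kᵢ−1)) = 0.
g(0) = ΣzᵢKᵢ − 1 = 0.264 and g(1) = 1 − Σzᵢ/Kᵢ = -0.707, so a root lies in (0, 1).
Newton iteration, ψ₁⁰ = 0.5:
  ψ₁ = 0.500: g = -0.1239, g' = -0.765 → ψ₁ = 0.338
  ψ₁ = 0.338: g = -0.0046, g' = -0.723 → ψ₁ = 0.332
Converged at ψ₁ = 0.332.
Drum-1 compositions:
  1: x = 0.192, y = 0.461
  2: x = 0.169, y = 0.323
  3: x = 0.458, y = 0.157
  4: x = 0.182, y = 0.059
Drum-2 feed = drum-1 liquid: z₂ = (0.1919, 0.1688, 0.4578, 0.1815).
Drum 2:
Let ψ₂ = V/F and solve Σ zᵢ(Kᵢ−1)/(1+ψ₂(Kᵢ−1)) = 0.
Check two-phase: ΣzᵢKᵢ = 1.870 > 1 and Σzᵢ/Kᵢ = 1.101 > 1, so g(0) = 0.870 > 0 and g(1) = -0.101 < 0.
Newton–Raphson from ψ₂ = 0.5:
  ψ₂ = 0.500: g = 0.1461, g' = -0.654 → ψ₂ = 0.723
  ψ₂ = 0.723: g = 0.0217, g' = -0.486 → ψ₂ = 0.768
  ψ₂ = 0.768: g = 0.0004, g' = -0.467 → ψ₂ = 0.769
Converged at ψ₂ = 0.769.
  1: x = 0.052, y = 0.234
  2: x = 0.057, y = 0.203
  3: x = 0.632, y = 0.405
  4: x = 0.259, y = 0.158

x_3 (drum 2) = 0.632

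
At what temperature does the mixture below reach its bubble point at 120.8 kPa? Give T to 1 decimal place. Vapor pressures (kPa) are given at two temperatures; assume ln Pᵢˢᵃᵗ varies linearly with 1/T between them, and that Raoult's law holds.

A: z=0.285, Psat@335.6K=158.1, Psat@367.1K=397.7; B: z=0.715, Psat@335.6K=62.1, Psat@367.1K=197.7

T = 344.1 K

Bubble-point temperature: ΣzᵢPᵢˢᵃᵗ(T) = P. Interpolate ln Pᵢˢᵃᵗ = aᵢ + bᵢ/T.
  T = 335.6 K: ΣzᵢPᵢˢᵃᵗ = 89.46 kPa
  T = 367.1 K: ΣzᵢPᵢˢᵃᵗ = 254.70 kPa
  T = 351.4 K: ΣzᵢPᵢˢᵃᵗ = 154.52 kPa
  T = 343.5 K: ΣzᵢPᵢˢᵃᵗ = 118.26 kPa
  T = 347.4 K: ΣzᵢPᵢˢᵃᵗ = 135.14 kPa
  T = 345.4 K: ΣzᵢPᵢˢᵃᵗ = 126.25 kPa
Interpolating between 343.5 K and 345.4 K gives T ≈ 344.1 K.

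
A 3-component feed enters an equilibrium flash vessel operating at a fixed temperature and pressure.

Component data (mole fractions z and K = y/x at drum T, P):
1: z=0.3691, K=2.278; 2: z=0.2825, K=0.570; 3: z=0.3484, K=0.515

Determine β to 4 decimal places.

β = 0.3076

Material balance + equilibrium reduce to Σ zᵢ(Kᵢ−1)/(1+β(Kᵢ−1)) = 0.
Check two-phase: ΣzᵢKᵢ = 1.1813 > 1 and Σzᵢ/Kᵢ = 1.3341 > 1, so g(0) = 0.1813 > 0 and g(1) = -0.3341 < 0.
Iterate (Newton) starting at β = 0.5:
  β = 0.5000: g = -0.09001, g' = -0.4520 → β = 0.3009
  β = 0.3009: g = 0.00334, g' = -0.4958 → β = 0.3076
Converged at β = 0.3076.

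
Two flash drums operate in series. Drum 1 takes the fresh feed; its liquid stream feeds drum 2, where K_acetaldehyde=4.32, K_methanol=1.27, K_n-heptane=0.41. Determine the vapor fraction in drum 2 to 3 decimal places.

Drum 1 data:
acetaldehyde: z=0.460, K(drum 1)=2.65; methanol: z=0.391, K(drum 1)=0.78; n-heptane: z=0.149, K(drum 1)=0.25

Drum 1:
Iterate (Newton) starting at ψ₁ = 0.5:
  ψ₁ = 0.500: g = 0.1404, g' = -0.614 → ψ₁ = 0.729
  ψ₁ = 0.729: g = -0.0041, g' = -0.692 → ψ₁ = 0.723
Converged at ψ₁ = 0.723.
Drum-1 compositions:
  acetaldehyde: x = 0.210, y = 0.556
  methanol: x = 0.465, y = 0.363
  n-heptane: x = 0.325, y = 0.081
Drum-2 feed = drum-1 liquid: z₂ = (0.2098, 0.4649, 0.3253).
Drum 2:
Material balance + equilibrium reduce to Σ zᵢ(Kᵢ−1)/(1+ψ₂(Kᵢ−1)) = 0.
Check two-phase: ΣzᵢKᵢ = 1.630 > 1 and Σzᵢ/Kᵢ = 1.208 > 1, so g(0) = 0.630 > 0 and g(1) = -0.208 < 0.
Iterate (Newton) starting at ψ₂ = 0.6:
  ψ₂ = 0.600: g = 0.0438, g' = -0.555 → ψ₂ = 0.679
Converged at ψ₂ = 0.679.
  acetaldehyde: x = 0.064, y = 0.279
  methanol: x = 0.393, y = 0.499
  n-heptane: x = 0.543, y = 0.222

V/F (drum 2) = 0.679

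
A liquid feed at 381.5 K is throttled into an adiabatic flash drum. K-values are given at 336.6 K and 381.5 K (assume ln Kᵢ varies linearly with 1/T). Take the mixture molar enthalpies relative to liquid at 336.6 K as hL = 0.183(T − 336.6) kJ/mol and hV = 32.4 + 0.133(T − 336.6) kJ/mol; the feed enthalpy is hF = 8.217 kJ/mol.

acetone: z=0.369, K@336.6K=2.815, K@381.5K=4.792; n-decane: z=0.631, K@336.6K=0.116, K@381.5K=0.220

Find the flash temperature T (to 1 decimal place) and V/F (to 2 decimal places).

Adiabatic flash: solve Rachford–Rice at each trial T, then check hF = ψ·hV(T) + (1−ψ)·hL(T).
  T = 336.6 K: K = (2.815, 0.116), RR gives ψ = 0.070, H_out = 2.260 kJ/mol
  T = 381.5 K: K = (4.792, 0.220), RR gives ψ = 0.307, H_out = 17.464 kJ/mol
  T = 359.1 K: K = (3.737, 0.163), RR gives ψ = 0.210, H_out = 10.696 kJ/mol
  T = 347.9 K: K = (3.260, 0.138), RR gives ψ = 0.149, H_out = 6.814 kJ/mol
  T = 353.5 K: K = (3.494, 0.150), RR gives ψ = 0.181, H_out = 8.815 kJ/mol
  T = 350.7 K: K = (3.376, 0.144), RR gives ψ = 0.166, H_out = 7.832 kJ/mol
  T = 352.1 K: K = (3.435, 0.147), RR gives ψ = 0.174, H_out = 8.327 kJ/mol
Linear interpolation between T = 350.7 (H_out = 7.832) and T = 352.1 (H_out = 8.327) on hF = 8.217 gives T ≈ 351.8 K, at which ψ = 0.17.

T = 351.8 K, V/F = 0.17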